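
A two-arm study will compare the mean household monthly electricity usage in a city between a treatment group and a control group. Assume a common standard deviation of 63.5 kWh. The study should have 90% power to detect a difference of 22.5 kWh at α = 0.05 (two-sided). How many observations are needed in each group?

For two equal groups, n per group = 2·((z_{α/2} + z_β)·σ/δ)².
z_{α/2} = 1.960; z_β = 1.282 (power 90%).
n = 2 × (3.242 × 63.5 / 22.5)² = 2 × 83.72 = 167.44
Round up: n = 168 per group.

168 per group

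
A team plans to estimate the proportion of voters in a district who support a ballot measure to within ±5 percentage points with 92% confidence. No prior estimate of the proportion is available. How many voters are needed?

For a proportion with margin E = 0.05 at 92% confidence, z = 1.751.
With no prior estimate, use p = 0.5, which maximizes p(1−p) at 0.25.
n = 0.25 × (z/E)² = 0.25 × (1.751/0.05)² = 306.60
Round up: n = 307.

307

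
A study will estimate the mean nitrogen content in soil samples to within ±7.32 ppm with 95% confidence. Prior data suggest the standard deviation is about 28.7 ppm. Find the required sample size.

60

For a mean, the margin of error is E = z·σ/√n, so n = (zσ/E)².
At 95% confidence, z = 1.960.
n = (1.960 × 28.7 / 7.32)² = 59.05
Round up: n = 60.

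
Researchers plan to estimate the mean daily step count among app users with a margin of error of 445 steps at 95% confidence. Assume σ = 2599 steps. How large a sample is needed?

For a mean, the margin of error is E = z·σ/√n, so n = (zσ/E)².
At 95% confidence, z = 1.960.
n = (1.960 × 2599 / 445)² = 131.04
Round up: n = 132.

132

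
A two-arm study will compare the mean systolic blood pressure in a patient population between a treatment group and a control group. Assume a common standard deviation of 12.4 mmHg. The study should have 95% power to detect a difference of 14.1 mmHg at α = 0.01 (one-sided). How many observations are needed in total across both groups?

50 total

For two equal groups, n per group = 2·((z_α + z_β)·σ/δ)².
z_α = 2.326; z_β = 1.645 (power 95%).
n = 2 × (3.971 × 12.4 / 14.1)² = 2 × 12.20 = 24.40
Round up: n = 25 per group.
Total across both groups: 2 × 25 = 50.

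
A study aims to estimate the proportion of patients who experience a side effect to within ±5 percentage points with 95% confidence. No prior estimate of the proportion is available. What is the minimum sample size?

n = 385

For a proportion with margin E = 0.05 at 95% confidence, z = 1.960.
With no prior estimate, use p = 0.5, which maximizes p(1−p) at 0.25.
n = 0.25 × (z/E)² = 0.25 × (1.960/0.05)² = 384.16
Round up: n = 385.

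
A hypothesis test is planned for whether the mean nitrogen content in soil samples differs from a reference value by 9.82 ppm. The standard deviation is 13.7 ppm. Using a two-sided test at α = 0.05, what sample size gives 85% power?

For a one-sample z-test, n = ((z_{α/2} + z_β)·σ/δ)².
z_{α/2} = 1.960 (two-sided α = 0.05); z_β = 1.036 (power 85% → β = 0.15).
n = (2.996 × 13.7 / 9.82)² = 17.47
Round up: n = 18.

18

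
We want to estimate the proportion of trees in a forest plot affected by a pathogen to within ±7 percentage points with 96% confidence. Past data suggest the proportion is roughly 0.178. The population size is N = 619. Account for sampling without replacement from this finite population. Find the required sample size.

For a proportion with margin E = 0.07 at 96% confidence, z = 2.054.
n = p̂(1−p̂)(z/E)² = 0.178 × 0.822 × (2.054/0.07)² = 125.98 — call this n₀.
Finite-population correction with N = 619: n = n₀ / (1 + (n₀−1)/N) = 125.98 / 1.202 = 104.81
Round up: n = 105.

105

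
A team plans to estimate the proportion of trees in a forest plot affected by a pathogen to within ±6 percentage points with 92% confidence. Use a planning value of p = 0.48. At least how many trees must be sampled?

For a proportion with margin E = 0.06 at 92% confidence, z = 1.751.
n = p̂(1−p̂)(z/E)² = 0.48 × 0.52 × (1.751/0.06)² = 212.58
Round up: n = 213.

n = 213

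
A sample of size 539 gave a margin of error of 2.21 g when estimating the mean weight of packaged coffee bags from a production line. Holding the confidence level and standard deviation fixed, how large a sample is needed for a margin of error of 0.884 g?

Margin of error scales as 1/√n, so n₂ = n₁·(E₁/E₂)².
n₂ = 539 × (2.21/0.884)² = 539 × 6.25 = 3368.75
Round up: n₂ = 3369.

n = 3369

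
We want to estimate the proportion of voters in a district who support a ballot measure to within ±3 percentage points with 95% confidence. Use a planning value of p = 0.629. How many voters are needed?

For a proportion with margin E = 0.03 at 95% confidence, z = 1.960.
n = p̂(1−p̂)(z/E)² = 0.629 × 0.371 × (1.960/0.03)² = 996.08
Round up: n = 997.

997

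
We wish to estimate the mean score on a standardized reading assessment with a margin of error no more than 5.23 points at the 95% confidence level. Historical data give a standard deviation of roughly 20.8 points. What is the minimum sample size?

For a mean, the margin of error is E = z·σ/√n, so n = (zσ/E)².
At 95% confidence, z = 1.960.
n = (1.960 × 20.8 / 5.23)² = 60.76
Round up: n = 61.

61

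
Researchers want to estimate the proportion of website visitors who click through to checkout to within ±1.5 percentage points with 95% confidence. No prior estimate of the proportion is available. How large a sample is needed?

4269

For a proportion with margin E = 0.015 at 95% confidence, z = 1.960.
With no prior estimate, use p = 0.5, which maximizes p(1−p) at 0.25.
n = 0.25 × (z/E)² = 0.25 × (1.960/0.015)² = 4268.44
Round up: n = 4269.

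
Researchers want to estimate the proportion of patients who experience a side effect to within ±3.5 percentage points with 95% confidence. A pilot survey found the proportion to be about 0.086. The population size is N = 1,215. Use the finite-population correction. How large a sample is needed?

For a proportion with margin E = 0.035 at 95% confidence, z = 1.960.
n = p̂(1−p̂)(z/E)² = 0.086 × 0.914 × (1.960/0.035)² = 246.50 — call this n₀.
Finite-population correction with N = 1,215: n = n₀ / (1 + (n₀−1)/N) = 246.50 / 1.202 = 205.07
Round up: n = 206.

206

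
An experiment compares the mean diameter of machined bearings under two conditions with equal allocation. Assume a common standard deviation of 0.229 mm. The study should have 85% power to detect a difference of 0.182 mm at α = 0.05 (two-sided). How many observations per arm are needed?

29 per group

For two equal groups, n per group = 2·((z_{α/2} + z_β)·σ/δ)².
z_{α/2} = 1.960; z_β = 1.036 (power 85%).
n = 2 × (2.996 × 0.229 / 0.182)² = 2 × 14.21 = 28.42
Round up: n = 29 per group.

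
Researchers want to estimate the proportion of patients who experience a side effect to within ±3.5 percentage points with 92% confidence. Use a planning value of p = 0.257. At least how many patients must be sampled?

478

For a proportion with margin E = 0.035 at 92% confidence, z = 1.751.
n = p̂(1−p̂)(z/E)² = 0.257 × 0.743 × (1.751/0.035)² = 477.92
Round up: n = 478.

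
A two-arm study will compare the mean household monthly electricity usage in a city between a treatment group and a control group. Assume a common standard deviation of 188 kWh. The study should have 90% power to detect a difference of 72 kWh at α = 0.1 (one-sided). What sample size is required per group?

For two equal groups, n per group = 2·((z_α + z_β)·σ/δ)².
z_α = 1.282; z_β = 1.282 (power 90%).
n = 2 × (2.564 × 188 / 72)² = 2 × 44.82 = 89.64
Round up: n = 90 per group.

90 per group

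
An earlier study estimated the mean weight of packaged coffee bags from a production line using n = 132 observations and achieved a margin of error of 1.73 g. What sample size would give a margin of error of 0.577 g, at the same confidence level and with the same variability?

1187

Margin of error scales as 1/√n, so n₂ = n₁·(E₁/E₂)².
n₂ = 132 × (1.73/0.577)² = 132 × 8.99 = 1186.68
Round up: n₂ = 1187.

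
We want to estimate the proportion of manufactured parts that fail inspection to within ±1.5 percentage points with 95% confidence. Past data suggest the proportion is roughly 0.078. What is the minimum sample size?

1228

For a proportion with margin E = 0.015 at 95% confidence, z = 1.960.
n = p̂(1−p̂)(z/E)² = 0.078 × 0.922 × (1.960/0.015)² = 1227.88
Round up: n = 1228.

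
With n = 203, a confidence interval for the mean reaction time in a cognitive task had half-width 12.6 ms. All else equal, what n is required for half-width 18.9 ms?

n = 91

Margin of error scales as 1/√n, so n₂ = n₁·(E₁/E₂)².
n₂ = 203 × (12.6/18.9)² = 203 × 0.4444 = 90.21
Round up: n₂ = 91.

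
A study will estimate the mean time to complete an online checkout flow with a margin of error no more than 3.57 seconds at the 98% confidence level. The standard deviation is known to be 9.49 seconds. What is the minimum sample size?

For a mean, the margin of error is E = z·σ/√n, so n = (zσ/E)².
At 98% confidence, z = 2.326.
n = (2.326 × 9.49 / 3.57)² = 38.23
Round up: n = 39.

39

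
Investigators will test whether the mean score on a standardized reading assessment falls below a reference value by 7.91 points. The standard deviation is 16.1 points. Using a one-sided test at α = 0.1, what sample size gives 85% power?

For a one-sample z-test, n = ((z_α + z_β)·σ/δ)².
z_α = 1.282 (one-sided α = 0.1); z_β = 1.036 (power 85% → β = 0.15).
n = (2.318 × 16.1 / 7.91)² = 22.26
Round up: n = 23.

23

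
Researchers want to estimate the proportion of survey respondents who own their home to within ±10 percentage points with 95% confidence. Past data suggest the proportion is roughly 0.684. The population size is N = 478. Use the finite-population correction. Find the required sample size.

71

For a proportion with margin E = 0.1 at 95% confidence, z = 1.960.
n = p̂(1−p̂)(z/E)² = 0.684 × 0.316 × (1.960/0.1)² = 83.03 — call this n₀.
Finite-population correction with N = 478: n = n₀ / (1 + (n₀−1)/N) = 83.03 / 1.172 = 70.84
Round up: n = 71.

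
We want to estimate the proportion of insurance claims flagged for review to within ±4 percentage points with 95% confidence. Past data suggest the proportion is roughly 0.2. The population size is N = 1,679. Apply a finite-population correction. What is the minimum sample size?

n = 313

For a proportion with margin E = 0.04 at 95% confidence, z = 1.960.
n = p̂(1−p̂)(z/E)² = 0.2 × 0.8 × (1.960/0.04)² = 384.16 — call this n₀.
Finite-population correction with N = 1,679: n = n₀ / (1 + (n₀−1)/N) = 384.16 / 1.228 = 312.83
Round up: n = 313.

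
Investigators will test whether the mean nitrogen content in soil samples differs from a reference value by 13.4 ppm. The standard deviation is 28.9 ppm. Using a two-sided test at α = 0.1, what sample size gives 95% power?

For a one-sample z-test, n = ((z_{α/2} + z_β)·σ/δ)².
z_{α/2} = 1.645 (two-sided α = 0.1); z_β = 1.645 (power 95% → β = 0.05).
n = (3.290 × 28.9 / 13.4)² = 50.35
Round up: n = 51.

n = 51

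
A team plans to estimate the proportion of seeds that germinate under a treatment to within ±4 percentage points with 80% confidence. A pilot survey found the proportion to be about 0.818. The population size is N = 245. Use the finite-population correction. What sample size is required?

95

For a proportion with margin E = 0.04 at 80% confidence, z = 1.282.
n = p̂(1−p̂)(z/E)² = 0.818 × 0.182 × (1.282/0.04)² = 152.93 — call this n₀.
Finite-population correction with N = 245: n = n₀ / (1 + (n₀−1)/N) = 152.93 / 1.62 = 94.40
Round up: n = 95.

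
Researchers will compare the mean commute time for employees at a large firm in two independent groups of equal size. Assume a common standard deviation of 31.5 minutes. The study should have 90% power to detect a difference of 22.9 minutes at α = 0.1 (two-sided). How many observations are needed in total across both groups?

66 total

For two equal groups, n per group = 2·((z_{α/2} + z_β)·σ/δ)².
z_{α/2} = 1.645; z_β = 1.282 (power 90%).
n = 2 × (2.927 × 31.5 / 22.9)² = 2 × 16.21 = 32.42
Round up: n = 33 per group.
Total across both groups: 2 × 33 = 66.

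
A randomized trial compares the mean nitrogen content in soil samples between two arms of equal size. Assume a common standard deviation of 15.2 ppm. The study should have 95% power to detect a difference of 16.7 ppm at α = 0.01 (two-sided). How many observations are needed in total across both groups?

For two equal groups, n per group = 2·((z_{α/2} + z_β)·σ/δ)².
z_{α/2} = 2.576; z_β = 1.645 (power 95%).
n = 2 × (4.221 × 15.2 / 16.7)² = 2 × 14.76 = 29.52
Round up: n = 30 per group.
Total across both groups: 2 × 30 = 60.

60 total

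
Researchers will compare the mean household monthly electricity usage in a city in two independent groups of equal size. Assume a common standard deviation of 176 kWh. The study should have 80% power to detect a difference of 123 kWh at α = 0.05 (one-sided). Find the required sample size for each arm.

26 per group

For two equal groups, n per group = 2·((z_α + z_β)·σ/δ)².
z_α = 1.645; z_β = 0.842 (power 80%).
n = 2 × (2.487 × 176 / 123)² = 2 × 12.66 = 25.32
Round up: n = 26 per group.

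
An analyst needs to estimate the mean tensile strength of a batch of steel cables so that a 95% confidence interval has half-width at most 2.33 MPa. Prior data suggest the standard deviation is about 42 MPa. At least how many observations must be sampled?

For a mean, the margin of error is E = z·σ/√n, so n = (zσ/E)².
At 95% confidence, z = 1.960.
n = (1.960 × 42 / 2.33)² = 1248.24
Round up: n = 1249.

n = 1249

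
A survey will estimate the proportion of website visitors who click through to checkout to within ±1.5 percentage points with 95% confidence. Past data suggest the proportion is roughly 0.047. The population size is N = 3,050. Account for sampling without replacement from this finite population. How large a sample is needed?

n = 612

For a proportion with margin E = 0.015 at 95% confidence, z = 1.960.
n = p̂(1−p̂)(z/E)² = 0.047 × 0.953 × (1.960/0.015)² = 764.75 — call this n₀.
Finite-population correction with N = 3,050: n = n₀ / (1 + (n₀−1)/N) = 764.75 / 1.25 = 611.80
Round up: n = 612.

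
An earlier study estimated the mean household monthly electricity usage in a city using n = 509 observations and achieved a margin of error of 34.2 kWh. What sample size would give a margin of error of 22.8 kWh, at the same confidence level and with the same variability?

1146

Margin of error scales as 1/√n, so n₂ = n₁·(E₁/E₂)².
n₂ = 509 × (34.2/22.8)² = 509 × 2.25 = 1145.25
Round up: n₂ = 1146.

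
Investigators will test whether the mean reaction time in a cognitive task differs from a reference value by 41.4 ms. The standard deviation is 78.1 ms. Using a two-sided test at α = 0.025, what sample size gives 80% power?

For a one-sample z-test, n = ((z_{α/2} + z_β)·σ/δ)².
z_{α/2} = 2.241 (two-sided α = 0.025); z_β = 0.842 (power 80% → β = 0.2).
n = (3.083 × 78.1 / 41.4)² = 33.83
Round up: n = 34.

34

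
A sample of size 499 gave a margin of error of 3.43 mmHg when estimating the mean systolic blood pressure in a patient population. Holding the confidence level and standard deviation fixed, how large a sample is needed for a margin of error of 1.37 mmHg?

n = 3128

Margin of error scales as 1/√n, so n₂ = n₁·(E₁/E₂)².
n₂ = 499 × (3.43/1.37)² = 499 × 6.268 = 3127.73
Round up: n₂ = 3128.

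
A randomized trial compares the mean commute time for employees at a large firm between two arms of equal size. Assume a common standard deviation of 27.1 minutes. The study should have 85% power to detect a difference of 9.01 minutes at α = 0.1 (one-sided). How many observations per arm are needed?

98 per group

For two equal groups, n per group = 2·((z_α + z_β)·σ/δ)².
z_α = 1.282; z_β = 1.036 (power 85%).
n = 2 × (2.318 × 27.1 / 9.01)² = 2 × 48.61 = 97.22
Round up: n = 98 per group.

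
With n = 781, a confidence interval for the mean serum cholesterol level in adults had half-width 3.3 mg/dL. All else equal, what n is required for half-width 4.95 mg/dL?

348

Margin of error scales as 1/√n, so n₂ = n₁·(E₁/E₂)².
n₂ = 781 × (3.3/4.95)² = 781 × 0.4444 = 347.08
Round up: n₂ = 348.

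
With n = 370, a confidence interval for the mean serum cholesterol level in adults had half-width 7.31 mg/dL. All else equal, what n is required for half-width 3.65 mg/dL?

1485

Margin of error scales as 1/√n, so n₂ = n₁·(E₁/E₂)².
n₂ = 370 × (7.31/3.65)² = 370 × 4.011 = 1484.07
Round up: n₂ = 1485.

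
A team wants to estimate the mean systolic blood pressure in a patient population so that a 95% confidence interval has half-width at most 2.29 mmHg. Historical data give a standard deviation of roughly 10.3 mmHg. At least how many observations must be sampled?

For a mean, the margin of error is E = z·σ/√n, so n = (zσ/E)².
At 95% confidence, z = 1.960.
n = (1.960 × 10.3 / 2.29)² = 77.72
Round up: n = 78.

78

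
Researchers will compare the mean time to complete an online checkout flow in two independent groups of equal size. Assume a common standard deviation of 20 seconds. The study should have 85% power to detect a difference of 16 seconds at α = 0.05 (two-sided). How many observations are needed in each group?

For two equal groups, n per group = 2·((z_{α/2} + z_β)·σ/δ)².
z_{α/2} = 1.960; z_β = 1.036 (power 85%).
n = 2 × (2.996 × 20 / 16)² = 2 × 14.03 = 28.06
Round up: n = 29 per group.

29 per group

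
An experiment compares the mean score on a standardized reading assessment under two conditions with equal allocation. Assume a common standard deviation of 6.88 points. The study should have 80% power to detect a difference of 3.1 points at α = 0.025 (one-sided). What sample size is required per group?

78 per group

For two equal groups, n per group = 2·((z_α + z_β)·σ/δ)².
z_α = 1.960; z_β = 0.842 (power 80%).
n = 2 × (2.802 × 6.88 / 3.1)² = 2 × 38.67 = 77.34
Round up: n = 78 per group.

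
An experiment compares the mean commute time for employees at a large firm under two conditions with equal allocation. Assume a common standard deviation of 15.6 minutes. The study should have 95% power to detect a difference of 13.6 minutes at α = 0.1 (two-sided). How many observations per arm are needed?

For two equal groups, n per group = 2·((z_{α/2} + z_β)·σ/δ)².
z_{α/2} = 1.645; z_β = 1.645 (power 95%).
n = 2 × (3.290 × 15.6 / 13.6)² = 2 × 14.24 = 28.48
Round up: n = 29 per group.

29 per group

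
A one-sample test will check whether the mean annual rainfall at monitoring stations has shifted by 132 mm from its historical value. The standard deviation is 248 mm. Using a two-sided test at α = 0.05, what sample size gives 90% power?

For a one-sample z-test, n = ((z_{α/2} + z_β)·σ/δ)².
z_{α/2} = 1.960 (two-sided α = 0.05); z_β = 1.282 (power 90% → β = 0.1).
n = (3.242 × 248 / 132)² = 37.10
Round up: n = 38.

n = 38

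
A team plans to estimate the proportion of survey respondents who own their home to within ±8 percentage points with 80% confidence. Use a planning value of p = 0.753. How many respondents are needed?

48

For a proportion with margin E = 0.08 at 80% confidence, z = 1.282.
n = p̂(1−p̂)(z/E)² = 0.753 × 0.247 × (1.282/0.08)² = 47.76
Round up: n = 48.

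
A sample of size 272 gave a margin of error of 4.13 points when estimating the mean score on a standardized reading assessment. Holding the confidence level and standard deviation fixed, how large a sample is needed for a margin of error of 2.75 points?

Margin of error scales as 1/√n, so n₂ = n₁·(E₁/E₂)².
n₂ = 272 × (4.13/2.75)² = 272 × 2.255 = 613.36
Round up: n₂ = 614.

614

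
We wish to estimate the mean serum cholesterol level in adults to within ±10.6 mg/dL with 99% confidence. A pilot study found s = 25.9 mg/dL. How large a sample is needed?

40

For a mean, the margin of error is E = z·σ/√n, so n = (zσ/E)².
At 99% confidence, z = 2.576.
n = (2.576 × 25.9 / 10.6)² = 39.62
Round up: n = 40.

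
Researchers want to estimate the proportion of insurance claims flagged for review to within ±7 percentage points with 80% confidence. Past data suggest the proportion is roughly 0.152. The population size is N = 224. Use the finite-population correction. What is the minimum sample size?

37

For a proportion with margin E = 0.07 at 80% confidence, z = 1.282.
n = p̂(1−p̂)(z/E)² = 0.152 × 0.848 × (1.282/0.07)² = 43.23 — call this n₀.
Finite-population correction with N = 224: n = n₀ / (1 + (n₀−1)/N) = 43.23 / 1.189 = 36.36
Round up: n = 37.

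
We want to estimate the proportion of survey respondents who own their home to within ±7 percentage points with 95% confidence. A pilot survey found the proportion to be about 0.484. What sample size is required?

n = 196

For a proportion with margin E = 0.07 at 95% confidence, z = 1.960.
n = p̂(1−p̂)(z/E)² = 0.484 × 0.516 × (1.960/0.07)² = 195.80
Round up: n = 196.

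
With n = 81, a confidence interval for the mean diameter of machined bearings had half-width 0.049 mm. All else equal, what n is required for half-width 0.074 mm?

n = 36

Margin of error scales as 1/√n, so n₂ = n₁·(E₁/E₂)².
n₂ = 81 × (0.049/0.074)² = 81 × 0.4385 = 35.52
Round up: n₂ = 36.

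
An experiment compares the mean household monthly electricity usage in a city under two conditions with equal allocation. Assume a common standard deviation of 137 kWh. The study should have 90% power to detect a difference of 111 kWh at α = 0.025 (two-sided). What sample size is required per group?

38 per group

For two equal groups, n per group = 2·((z_{α/2} + z_β)·σ/δ)².
z_{α/2} = 2.241; z_β = 1.282 (power 90%).
n = 2 × (3.523 × 137 / 111)² = 2 × 18.91 = 37.82
Round up: n = 38 per group.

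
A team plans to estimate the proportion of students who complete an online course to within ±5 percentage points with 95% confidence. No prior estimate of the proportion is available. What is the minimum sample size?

385

For a proportion with margin E = 0.05 at 95% confidence, z = 1.960.
With no prior estimate, use p = 0.5, which maximizes p(1−p) at 0.25.
n = 0.25 × (z/E)² = 0.25 × (1.960/0.05)² = 384.16
Round up: n = 385.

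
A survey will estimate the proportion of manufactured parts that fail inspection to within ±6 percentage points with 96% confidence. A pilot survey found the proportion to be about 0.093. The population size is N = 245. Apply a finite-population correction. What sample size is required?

71

For a proportion with margin E = 0.06 at 96% confidence, z = 2.054.
n = p̂(1−p̂)(z/E)² = 0.093 × 0.907 × (2.054/0.06)² = 98.85 — call this n₀.
Finite-population correction with N = 245: n = n₀ / (1 + (n₀−1)/N) = 98.85 / 1.399 = 70.66
Round up: n = 71.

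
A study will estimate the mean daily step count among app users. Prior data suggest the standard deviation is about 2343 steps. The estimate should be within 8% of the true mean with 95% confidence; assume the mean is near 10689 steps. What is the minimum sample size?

For a mean, the margin of error is E = z·σ/√n, so n = (zσ/E)².
At 95% confidence, z = 1.960.
E = 8% of 10689 = 855.1 steps.
n = (1.960 × 2343 / 855.1)² = 28.84
Round up: n = 29.

n = 29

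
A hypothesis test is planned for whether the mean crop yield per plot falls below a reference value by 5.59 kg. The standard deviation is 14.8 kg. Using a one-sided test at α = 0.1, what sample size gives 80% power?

n = 32

For a one-sample z-test, n = ((z_α + z_β)·σ/δ)².
z_α = 1.282 (one-sided α = 0.1); z_β = 0.842 (power 80% → β = 0.2).
n = (2.124 × 14.8 / 5.59)² = 31.62
Round up: n = 32.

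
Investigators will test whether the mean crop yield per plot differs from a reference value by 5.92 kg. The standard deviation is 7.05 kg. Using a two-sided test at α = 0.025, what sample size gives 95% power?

n = 22

For a one-sample z-test, n = ((z_{α/2} + z_β)·σ/δ)².
z_{α/2} = 2.241 (two-sided α = 0.025); z_β = 1.645 (power 95% → β = 0.05).
n = (3.886 × 7.05 / 5.92)² = 21.42
Round up: n = 22.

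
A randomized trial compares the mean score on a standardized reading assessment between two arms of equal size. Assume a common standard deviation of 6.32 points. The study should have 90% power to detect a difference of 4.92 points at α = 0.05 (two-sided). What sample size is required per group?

35 per group

For two equal groups, n per group = 2·((z_{α/2} + z_β)·σ/δ)².
z_{α/2} = 1.960; z_β = 1.282 (power 90%).
n = 2 × (3.242 × 6.32 / 4.92)² = 2 × 17.34 = 34.68
Round up: n = 35 per group.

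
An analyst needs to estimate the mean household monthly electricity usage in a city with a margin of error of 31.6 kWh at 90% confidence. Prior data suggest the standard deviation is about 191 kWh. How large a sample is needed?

For a mean, the margin of error is E = z·σ/√n, so n = (zσ/E)².
At 90% confidence, z = 1.645.
n = (1.645 × 191 / 31.6)² = 98.86
Round up: n = 99.

99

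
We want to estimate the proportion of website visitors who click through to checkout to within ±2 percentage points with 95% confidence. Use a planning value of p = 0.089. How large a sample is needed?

For a proportion with margin E = 0.02 at 95% confidence, z = 1.960.
n = p̂(1−p̂)(z/E)² = 0.089 × 0.911 × (1.960/0.02)² = 778.68
Round up: n = 779.

n = 779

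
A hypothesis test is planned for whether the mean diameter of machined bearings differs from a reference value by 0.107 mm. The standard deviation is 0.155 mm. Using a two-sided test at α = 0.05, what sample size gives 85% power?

For a one-sample z-test, n = ((z_{α/2} + z_β)·σ/δ)².
z_{α/2} = 1.960 (two-sided α = 0.05); z_β = 1.036 (power 85% → β = 0.15).
n = (2.996 × 0.155 / 0.107)² = 18.84
Round up: n = 19.

19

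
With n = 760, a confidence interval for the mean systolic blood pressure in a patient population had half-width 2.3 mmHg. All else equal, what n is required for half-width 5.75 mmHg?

122

Margin of error scales as 1/√n, so n₂ = n₁·(E₁/E₂)².
n₂ = 760 × (2.3/5.75)² = 760 × 0.16 = 121.60
Round up: n₂ = 122.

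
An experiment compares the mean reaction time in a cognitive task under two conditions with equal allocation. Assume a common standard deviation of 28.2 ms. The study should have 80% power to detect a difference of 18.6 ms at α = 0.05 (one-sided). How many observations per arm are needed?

29 per group

For two equal groups, n per group = 2·((z_α + z_β)·σ/δ)².
z_α = 1.645; z_β = 0.842 (power 80%).
n = 2 × (2.487 × 28.2 / 18.6)² = 2 × 14.22 = 28.44
Round up: n = 29 per group.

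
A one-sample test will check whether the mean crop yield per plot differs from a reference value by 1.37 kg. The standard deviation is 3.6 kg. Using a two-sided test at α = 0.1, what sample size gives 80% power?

For a one-sample z-test, n = ((z_{α/2} + z_β)·σ/δ)².
z_{α/2} = 1.645 (two-sided α = 0.1); z_β = 0.842 (power 80% → β = 0.2).
n = (2.487 × 3.6 / 1.37)² = 42.71
Round up: n = 43.

n = 43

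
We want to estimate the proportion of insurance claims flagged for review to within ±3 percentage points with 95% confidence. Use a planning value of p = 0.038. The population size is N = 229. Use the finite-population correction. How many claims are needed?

94

For a proportion with margin E = 0.03 at 95% confidence, z = 1.960.
n = p̂(1−p̂)(z/E)² = 0.038 × 0.962 × (1.960/0.03)² = 156.04 — call this n₀.
Finite-population correction with N = 229: n = n₀ / (1 + (n₀−1)/N) = 156.04 / 1.677 = 93.05
Round up: n = 94.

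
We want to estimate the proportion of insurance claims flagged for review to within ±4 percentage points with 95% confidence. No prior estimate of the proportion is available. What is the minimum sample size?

For a proportion with margin E = 0.04 at 95% confidence, z = 1.960.
With no prior estimate, use p = 0.5, which maximizes p(1−p) at 0.25.
n = 0.25 × (z/E)² = 0.25 × (1.960/0.04)² = 600.25
Round up: n = 601.

n = 601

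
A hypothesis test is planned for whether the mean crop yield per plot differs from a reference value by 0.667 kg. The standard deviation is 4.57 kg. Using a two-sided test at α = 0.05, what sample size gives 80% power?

For a one-sample z-test, n = ((z_{α/2} + z_β)·σ/δ)².
z_{α/2} = 1.960 (two-sided α = 0.05); z_β = 0.842 (power 80% → β = 0.2).
n = (2.802 × 4.57 / 0.667)² = 368.57
Round up: n = 369.

n = 369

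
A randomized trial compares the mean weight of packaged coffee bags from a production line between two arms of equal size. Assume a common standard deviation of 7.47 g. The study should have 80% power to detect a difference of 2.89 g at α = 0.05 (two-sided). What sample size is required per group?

For two equal groups, n per group = 2·((z_{α/2} + z_β)·σ/δ)².
z_{α/2} = 1.960; z_β = 0.842 (power 80%).
n = 2 × (2.802 × 7.47 / 2.89)² = 2 × 52.45 = 104.90
Round up: n = 105 per group.

105 per group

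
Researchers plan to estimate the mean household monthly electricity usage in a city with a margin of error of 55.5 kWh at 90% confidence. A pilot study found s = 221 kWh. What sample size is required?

43

For a mean, the margin of error is E = z·σ/√n, so n = (zσ/E)².
At 90% confidence, z = 1.645.
n = (1.645 × 221 / 55.5)² = 42.91
Round up: n = 43.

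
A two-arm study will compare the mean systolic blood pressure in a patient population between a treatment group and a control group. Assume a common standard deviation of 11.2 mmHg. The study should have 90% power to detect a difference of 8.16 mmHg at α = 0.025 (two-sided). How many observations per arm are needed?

For two equal groups, n per group = 2·((z_{α/2} + z_β)·σ/δ)².
z_{α/2} = 2.241; z_β = 1.282 (power 90%).
n = 2 × (3.523 × 11.2 / 8.16)² = 2 × 23.38 = 46.76
Round up: n = 47 per group.

47 per group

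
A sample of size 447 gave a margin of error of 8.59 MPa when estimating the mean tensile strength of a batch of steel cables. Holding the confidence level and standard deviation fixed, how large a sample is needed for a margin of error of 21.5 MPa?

72

Margin of error scales as 1/√n, so n₂ = n₁·(E₁/E₂)².
n₂ = 447 × (8.59/21.5)² = 447 × 0.1596 = 71.34
Round up: n₂ = 72.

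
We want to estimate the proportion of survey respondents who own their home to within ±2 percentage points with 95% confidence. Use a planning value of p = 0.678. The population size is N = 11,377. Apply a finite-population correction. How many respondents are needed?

n = 1771

For a proportion with margin E = 0.02 at 95% confidence, z = 1.960.
n = p̂(1−p̂)(z/E)² = 0.678 × 0.322 × (1.960/0.02)² = 2096.71 — call this n₀.
Finite-population correction with N = 11,377: n = n₀ / (1 + (n₀−1)/N) = 2096.71 / 1.184 = 1770.87
Round up: n = 1771.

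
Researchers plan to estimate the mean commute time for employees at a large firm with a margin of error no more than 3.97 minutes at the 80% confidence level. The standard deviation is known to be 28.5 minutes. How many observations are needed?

For a mean, the margin of error is E = z·σ/√n, so n = (zσ/E)².
At 80% confidence, z = 1.282.
n = (1.282 × 28.5 / 3.97)² = 84.70
Round up: n = 85.

n = 85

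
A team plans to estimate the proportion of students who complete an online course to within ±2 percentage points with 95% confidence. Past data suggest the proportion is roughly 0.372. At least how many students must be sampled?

n = 2244

For a proportion with margin E = 0.02 at 95% confidence, z = 1.960.
n = p̂(1−p̂)(z/E)² = 0.372 × 0.628 × (1.960/0.02)² = 2243.65
Round up: n = 2244.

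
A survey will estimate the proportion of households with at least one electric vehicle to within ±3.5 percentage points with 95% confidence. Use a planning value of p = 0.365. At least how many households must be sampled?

For a proportion with margin E = 0.035 at 95% confidence, z = 1.960.
n = p̂(1−p̂)(z/E)² = 0.365 × 0.635 × (1.960/0.035)² = 726.85
Round up: n = 727.

727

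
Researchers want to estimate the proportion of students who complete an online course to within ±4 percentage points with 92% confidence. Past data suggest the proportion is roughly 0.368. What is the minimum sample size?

For a proportion with margin E = 0.04 at 92% confidence, z = 1.751.
n = p̂(1−p̂)(z/E)² = 0.368 × 0.632 × (1.751/0.04)² = 445.67
Round up: n = 446.

446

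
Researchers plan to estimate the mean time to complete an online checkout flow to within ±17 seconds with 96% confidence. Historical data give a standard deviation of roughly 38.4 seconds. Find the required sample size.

22

For a mean, the margin of error is E = z·σ/√n, so n = (zσ/E)².
At 96% confidence, z = 2.054.
n = (2.054 × 38.4 / 17)² = 21.53
Round up: n = 22.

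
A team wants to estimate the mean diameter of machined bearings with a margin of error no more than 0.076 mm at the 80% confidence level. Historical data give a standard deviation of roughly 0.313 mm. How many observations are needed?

For a mean, the margin of error is E = z·σ/√n, so n = (zσ/E)².
At 80% confidence, z = 1.282.
n = (1.282 × 0.313 / 0.076)² = 27.88
Round up: n = 28.

28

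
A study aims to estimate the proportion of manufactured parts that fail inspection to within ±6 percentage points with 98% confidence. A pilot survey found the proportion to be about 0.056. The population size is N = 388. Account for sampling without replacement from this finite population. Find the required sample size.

67

For a proportion with margin E = 0.06 at 98% confidence, z = 2.326.
n = p̂(1−p̂)(z/E)² = 0.056 × 0.944 × (2.326/0.06)² = 79.45 — call this n₀.
Finite-population correction with N = 388: n = n₀ / (1 + (n₀−1)/N) = 79.45 / 1.202 = 66.10
Round up: n = 67.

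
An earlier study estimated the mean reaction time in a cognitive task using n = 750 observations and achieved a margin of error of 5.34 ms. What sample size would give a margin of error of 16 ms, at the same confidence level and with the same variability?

Margin of error scales as 1/√n, so n₂ = n₁·(E₁/E₂)².
n₂ = 750 × (5.34/16)² = 750 × 0.1114 = 83.55
Round up: n₂ = 84.

84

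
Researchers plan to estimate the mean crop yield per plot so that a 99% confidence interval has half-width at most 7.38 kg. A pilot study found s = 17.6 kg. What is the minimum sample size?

For a mean, the margin of error is E = z·σ/√n, so n = (zσ/E)².
At 99% confidence, z = 2.576.
n = (2.576 × 17.6 / 7.38)² = 37.74
Round up: n = 38.

38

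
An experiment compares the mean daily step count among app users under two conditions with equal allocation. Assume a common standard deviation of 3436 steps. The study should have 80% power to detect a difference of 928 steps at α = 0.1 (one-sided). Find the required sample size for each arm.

124 per group

For two equal groups, n per group = 2·((z_α + z_β)·σ/δ)².
z_α = 1.282; z_β = 0.842 (power 80%).
n = 2 × (2.124 × 3436 / 928)² = 2 × 61.85 = 123.70
Round up: n = 124 per group.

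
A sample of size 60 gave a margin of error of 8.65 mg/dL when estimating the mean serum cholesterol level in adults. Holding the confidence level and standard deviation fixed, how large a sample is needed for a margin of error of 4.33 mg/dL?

240

Margin of error scales as 1/√n, so n₂ = n₁·(E₁/E₂)².
n₂ = 60 × (8.65/4.33)² = 60 × 3.991 = 239.46
Round up: n₂ = 240.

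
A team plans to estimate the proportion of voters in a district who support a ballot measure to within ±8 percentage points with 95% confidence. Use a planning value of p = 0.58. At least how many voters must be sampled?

147

For a proportion with margin E = 0.08 at 95% confidence, z = 1.960.
n = p̂(1−p̂)(z/E)² = 0.58 × 0.42 × (1.960/0.08)² = 146.22
Round up: n = 147.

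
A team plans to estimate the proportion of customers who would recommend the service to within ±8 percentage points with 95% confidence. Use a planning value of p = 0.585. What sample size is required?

146

For a proportion with margin E = 0.08 at 95% confidence, z = 1.960.
n = p̂(1−p̂)(z/E)² = 0.585 × 0.415 × (1.960/0.08)² = 145.73
Round up: n = 146.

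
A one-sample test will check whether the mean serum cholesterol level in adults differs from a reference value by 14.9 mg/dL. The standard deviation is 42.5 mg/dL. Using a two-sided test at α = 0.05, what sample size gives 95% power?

For a one-sample z-test, n = ((z_{α/2} + z_β)·σ/δ)².
z_{α/2} = 1.960 (two-sided α = 0.05); z_β = 1.645 (power 95% → β = 0.05).
n = (3.605 × 42.5 / 14.9)² = 105.73
Round up: n = 106.

n = 106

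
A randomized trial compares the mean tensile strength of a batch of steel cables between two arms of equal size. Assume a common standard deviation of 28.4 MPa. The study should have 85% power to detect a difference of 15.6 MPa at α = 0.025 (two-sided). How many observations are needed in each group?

72 per group

For two equal groups, n per group = 2·((z_{α/2} + z_β)·σ/δ)².
z_{α/2} = 2.241; z_β = 1.036 (power 85%).
n = 2 × (3.277 × 28.4 / 15.6)² = 2 × 35.59 = 71.18
Round up: n = 72 per group.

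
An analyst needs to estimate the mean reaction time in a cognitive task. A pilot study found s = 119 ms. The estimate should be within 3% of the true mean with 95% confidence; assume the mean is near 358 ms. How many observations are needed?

For a mean, the margin of error is E = z·σ/√n, so n = (zσ/E)².
At 95% confidence, z = 1.960.
E = 3% of 358 = 10.74 ms.
n = (1.960 × 119 / 10.74)² = 471.63
Round up: n = 472.

472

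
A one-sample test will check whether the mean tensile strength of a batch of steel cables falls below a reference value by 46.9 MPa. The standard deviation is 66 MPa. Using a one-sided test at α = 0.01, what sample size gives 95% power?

32

For a one-sample z-test, n = ((z_α + z_β)·σ/δ)².
z_α = 2.326 (one-sided α = 0.01); z_β = 1.645 (power 95% → β = 0.05).
n = (3.971 × 66 / 46.9)² = 31.23
Round up: n = 32.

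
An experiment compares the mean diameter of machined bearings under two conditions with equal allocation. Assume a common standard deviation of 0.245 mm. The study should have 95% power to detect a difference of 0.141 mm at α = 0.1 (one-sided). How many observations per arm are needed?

52 per group

For two equal groups, n per group = 2·((z_α + z_β)·σ/δ)².
z_α = 1.282; z_β = 1.645 (power 95%).
n = 2 × (2.927 × 0.245 / 0.141)² = 2 × 25.87 = 51.74
Round up: n = 52 per group.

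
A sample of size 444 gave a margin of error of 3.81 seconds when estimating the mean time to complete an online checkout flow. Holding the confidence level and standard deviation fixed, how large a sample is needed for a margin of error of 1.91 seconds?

n = 1767

Margin of error scales as 1/√n, so n₂ = n₁·(E₁/E₂)².
n₂ = 444 × (3.81/1.91)² = 444 × 3.979 = 1766.68
Round up: n₂ = 1767.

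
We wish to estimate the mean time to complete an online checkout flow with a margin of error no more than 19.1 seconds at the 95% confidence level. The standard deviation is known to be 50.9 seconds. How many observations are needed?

For a mean, the margin of error is E = z·σ/√n, so n = (zσ/E)².
At 95% confidence, z = 1.960.
n = (1.960 × 50.9 / 19.1)² = 27.28
Round up: n = 28.

28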